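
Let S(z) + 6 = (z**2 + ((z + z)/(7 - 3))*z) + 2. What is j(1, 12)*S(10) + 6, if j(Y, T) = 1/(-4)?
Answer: -61/2 ≈ -30.500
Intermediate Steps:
j(Y, T) = -1/4
S(z) = -4 + 3*z**2/2 (S(z) = -6 + ((z**2 + ((z + z)/(7 - 3))*z) + 2) = -6 + ((z**2 + ((2*z)/4)*z) + 2) = -6 + ((z**2 + ((2*z)*(1/4))*z) + 2) = -6 + ((z**2 + (z/2)*z) + 2) = -6 + ((z**2 + z**2/2) + 2) = -6 + (3*z**2/2 + 2) = -6 + (2 + 3*z**2/2) = -4 + 3*z**2/2)
j(1, 12)*S(10) + 6 = -(-4 + (3/2)*10**2)/4 + 6 = -(-4 + (3/2)*100)/4 + 6 = -(-4 + 150)/4 + 6 = -1/4*146 + 6 = -73/2 + 6 = -61/2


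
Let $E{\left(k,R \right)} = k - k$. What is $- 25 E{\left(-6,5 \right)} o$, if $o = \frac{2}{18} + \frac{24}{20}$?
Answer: $0$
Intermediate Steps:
$E{\left(k,R \right)} = 0$
$o = \frac{59}{45}$ ($o = 2 \cdot \frac{1}{18} + 24 \cdot \frac{1}{20} = \frac{1}{9} + \frac{6}{5} = \frac{59}{45} \approx 1.3111$)
$- 25 E{\left(-6,5 \right)} o = \left(-25\right) 0 \cdot \frac{59}{45} = 0 \cdot \frac{59}{45} = 0$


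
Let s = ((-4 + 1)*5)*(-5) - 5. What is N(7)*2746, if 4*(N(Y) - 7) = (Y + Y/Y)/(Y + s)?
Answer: 1485586/77 ≈ 19293.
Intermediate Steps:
s = 70 (s = -3*5*(-5) - 5 = -15*(-5) - 5 = 75 - 5 = 70)
N(Y) = 7 + (1 + Y)/(4*(70 + Y)) (N(Y) = 7 + ((Y + Y/Y)/(Y + 70))/4 = 7 + ((Y + 1)/(70 + Y))/4 = 7 + ((1 + Y)/(70 + Y))/4 = 7 + (1 + Y)/(4*(70 + Y)))
N(7)*2746 = ((1961 + 29*7)/(4*(70 + 7)))*2746 = ((¼)*(1961 + 203)/77)*2746 = ((¼)*(1/77)*2164)*2746 = (541/77)*2746 = 1485586/77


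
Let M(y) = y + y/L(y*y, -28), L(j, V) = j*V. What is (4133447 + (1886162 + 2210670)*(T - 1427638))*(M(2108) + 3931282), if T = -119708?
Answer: -1471739532604509966993575/59024 ≈ -2.4935e+19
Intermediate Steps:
L(j, V) = V*j
M(y) = y - 1/(28*y) (M(y) = y + y/((-28*y*y)) = y + y/((-28*y²)) = y + y*(-1/(28*y²)) = y - 1/(28*y))
(4133447 + (1886162 + 2210670)*(T - 1427638))*(M(2108) + 3931282) = (4133447 + (1886162 + 2210670)*(-119708 - 1427638))*((2108 - 1/28/2108) + 3931282) = (4133447 + 4096832*(-1547346))*((2108 - 1/28*1/2108) + 3931282) = (4133447 - 6339216607872)*((2108 - 1/59024) + 3931282) = -6339212474425*(124422591/59024 + 3931282) = -6339212474425*232164411359/59024 = -1471739532604509966993575/59024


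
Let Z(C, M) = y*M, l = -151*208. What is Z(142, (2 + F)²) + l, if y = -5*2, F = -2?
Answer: -31408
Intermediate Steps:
y = -10
l = -31408
Z(C, M) = -10*M
Z(142, (2 + F)²) + l = -10*(2 - 2)² - 31408 = -10*0² - 31408 = -10*0 - 31408 = 0 - 31408 = -31408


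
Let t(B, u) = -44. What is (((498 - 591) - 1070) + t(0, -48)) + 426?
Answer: -781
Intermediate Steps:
(((498 - 591) - 1070) + t(0, -48)) + 426 = (((498 - 591) - 1070) - 44) + 426 = ((-93 - 1070) - 44) + 426 = (-1163 - 44) + 426 = -1207 + 426 = -781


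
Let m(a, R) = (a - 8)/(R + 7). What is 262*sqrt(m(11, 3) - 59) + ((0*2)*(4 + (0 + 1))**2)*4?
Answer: 131*I*sqrt(5870)/5 ≈ 2007.3*I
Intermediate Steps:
m(a, R) = (-8 + a)/(7 + R)
262*sqrt(m(11, 3) - 59) + ((0*2)*(4 + (0 + 1))**2)*4 = 262*sqrt((-8 + 11)/(7 + 3) - 59) + ((0*2)*(4 + (0 + 1))**2)*4 = 262*sqrt(3/10 - 59) + (0*(4 + 1)**2)*4 = 262*sqrt((1/10)*3 - 59) + (0*5**2)*4 = 262*sqrt(3/10 - 59) + (0*25)*4 = 262*sqrt(-587/10) + 0*4 = 262*(I*sqrt(5870)/10) + 0 = 131*I*sqrt(5870)/5 + 0 = 131*I*sqrt(5870)/5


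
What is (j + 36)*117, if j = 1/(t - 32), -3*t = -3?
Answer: 130455/31 ≈ 4208.2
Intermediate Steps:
t = 1 (t = -⅓*(-3) = 1)
j = -1/31 (j = 1/(1 - 32) = 1/(-31) = -1/31 ≈ -0.032258)
(j + 36)*117 = (-1/31 + 36)*117 = (1115/31)*117 = 130455/31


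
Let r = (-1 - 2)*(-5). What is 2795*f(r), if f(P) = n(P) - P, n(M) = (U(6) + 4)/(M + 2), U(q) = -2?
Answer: -707135/17 ≈ -41596.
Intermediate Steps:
n(M) = 2/(2 + M) (n(M) = (-2 + 4)/(M + 2) = 2/(2 + M))
r = 15 (r = -3*(-5) = 15)
f(P) = -P + 2/(2 + P) (f(P) = 2/(2 + P) - P = -P + 2/(2 + P))
2795*f(r) = 2795*((2 - 1*15*(2 + 15))/(2 + 15)) = 2795*((2 - 1*15*17)/17) = 2795*((2 - 255)/17) = 2795*((1/17)*(-253)) = 2795*(-253/17) = -707135/17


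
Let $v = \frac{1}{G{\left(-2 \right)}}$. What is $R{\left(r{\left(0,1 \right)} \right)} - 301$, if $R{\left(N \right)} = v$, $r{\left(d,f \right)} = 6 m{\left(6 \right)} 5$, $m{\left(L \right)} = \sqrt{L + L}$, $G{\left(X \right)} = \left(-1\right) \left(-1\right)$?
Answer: $-300$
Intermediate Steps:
$G{\left(X \right)} = 1$
$m{\left(L \right)} = \sqrt{2} \sqrt{L}$ ($m{\left(L \right)} = \sqrt{2 L} = \sqrt{2} \sqrt{L}$)
$r{\left(d,f \right)} = 60 \sqrt{3}$ ($r{\left(d,f \right)} = 6 \sqrt{2} \sqrt{6} \cdot 5 = 6 \cdot 2 \sqrt{3} \cdot 5 = 12 \sqrt{3} \cdot 5 = 60 \sqrt{3}$)
$v = 1$ ($v = 1^{-1} = 1$)
$R{\left(N \right)} = 1$
$R{\left(r{\left(0,1 \right)} \right)} - 301 = 1 - 301 = -300$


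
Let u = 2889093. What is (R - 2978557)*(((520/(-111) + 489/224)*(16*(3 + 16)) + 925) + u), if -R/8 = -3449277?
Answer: 110521998804249827/1554 ≈ 7.1121e+13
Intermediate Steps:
R = 27594216 (R = -8*(-3449277) = 27594216)
(R - 2978557)*(((520/(-111) + 489/224)*(16*(3 + 16)) + 925) + u) = (27594216 - 2978557)*(((520/(-111) + 489/224)*(16*(3 + 16)) + 925) + 2889093) = 24615659*(((520*(-1/111) + 489*(1/224))*(16*19) + 925) + 2889093) = 24615659*(((-520/111 + 489/224)*304 + 925) + 2889093) = 24615659*((-62201/24864*304 + 925) + 2889093) = 24615659*((-1181819/1554 + 925) + 2889093) = 24615659*(255631/1554 + 2889093) = 24615659*(4489906153/1554) = 110521998804249827/1554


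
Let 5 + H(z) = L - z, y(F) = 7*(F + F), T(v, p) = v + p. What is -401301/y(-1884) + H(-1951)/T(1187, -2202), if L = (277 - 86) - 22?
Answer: 3347955/254968 ≈ 13.131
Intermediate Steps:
T(v, p) = p + v
L = 169 (L = 191 - 22 = 169)
y(F) = 14*F (y(F) = 7*(2*F) = 14*F)
H(z) = 164 - z (H(z) = -5 + (169 - z) = 164 - z)
-401301/y(-1884) + H(-1951)/T(1187, -2202) = -401301/(14*(-1884)) + (164 - 1*(-1951))/(-2202 + 1187) = -401301/(-26376) + (164 + 1951)/(-1015) = -401301*(-1/26376) + 2115*(-1/1015) = 133767/8792 - 423/203 = 3347955/254968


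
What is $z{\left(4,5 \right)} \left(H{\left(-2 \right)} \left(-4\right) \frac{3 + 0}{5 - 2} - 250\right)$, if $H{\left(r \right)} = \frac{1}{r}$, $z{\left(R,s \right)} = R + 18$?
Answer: $-5456$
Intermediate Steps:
$z{\left(R,s \right)} = 18 + R$
$z{\left(4,5 \right)} \left(H{\left(-2 \right)} \left(-4\right) \frac{3 + 0}{5 - 2} - 250\right) = \left(18 + 4\right) \left(\frac{1}{-2} \left(-4\right) \frac{3 + 0}{5 - 2} - 250\right) = 22 \left(\left(- \frac{1}{2}\right) \left(-4\right) \frac{3}{3} - 250\right) = 22 \left(2 \cdot 3 \cdot \frac{1}{3} - 250\right) = 22 \left(2 \cdot 1 - 250\right) = 22 \left(2 - 250\right) = 22 \left(-248\right) = -5456$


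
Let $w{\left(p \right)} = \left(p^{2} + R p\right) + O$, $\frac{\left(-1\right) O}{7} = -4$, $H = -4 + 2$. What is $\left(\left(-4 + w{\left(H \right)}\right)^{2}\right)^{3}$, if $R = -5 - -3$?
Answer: $1073741824$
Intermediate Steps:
$R = -2$ ($R = -5 + 3 = -2$)
$H = -2$
$O = 28$ ($O = \left(-7\right) \left(-4\right) = 28$)
$w{\left(p \right)} = 28 + p^{2} - 2 p$ ($w{\left(p \right)} = \left(p^{2} - 2 p\right) + 28 = 28 + p^{2} - 2 p$)
$\left(\left(-4 + w{\left(H \right)}\right)^{2}\right)^{3} = \left(\left(-4 + \left(28 + \left(-2\right)^{2} - -4\right)\right)^{2}\right)^{3} = \left(\left(-4 + \left(28 + 4 + 4\right)\right)^{2}\right)^{3} = \left(\left(-4 + 36\right)^{2}\right)^{3} = \left(32^{2}\right)^{3} = 1024^{3} = 1073741824$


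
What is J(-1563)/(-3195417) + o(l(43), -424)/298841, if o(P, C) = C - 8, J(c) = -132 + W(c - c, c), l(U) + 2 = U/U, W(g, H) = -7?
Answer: -1338881245/954921611697 ≈ -0.0014021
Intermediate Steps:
l(U) = -1 (l(U) = -2 + U/U = -2 + 1 = -1)
J(c) = -139 (J(c) = -132 - 7 = -139)
o(P, C) = -8 + C
J(-1563)/(-3195417) + o(l(43), -424)/298841 = -139/(-3195417) + (-8 - 424)/298841 = -139*(-1/3195417) - 432*1/298841 = 139/3195417 - 432/298841 = -1338881245/954921611697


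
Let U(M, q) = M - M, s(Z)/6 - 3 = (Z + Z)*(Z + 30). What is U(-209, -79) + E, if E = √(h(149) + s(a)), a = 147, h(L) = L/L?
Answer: √312247 ≈ 558.79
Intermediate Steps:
h(L) = 1
s(Z) = 18 + 12*Z*(30 + Z) (s(Z) = 18 + 6*((Z + Z)*(Z + 30)) = 18 + 6*((2*Z)*(30 + Z)) = 18 + 6*(2*Z*(30 + Z)) = 18 + 12*Z*(30 + Z))
U(M, q) = 0
E = √312247 (E = √(1 + (18 + 12*147² + 360*147)) = √(1 + (18 + 12*21609 + 52920)) = √(1 + (18 + 259308 + 52920)) = √(1 + 312246) = √312247 ≈ 558.79)
U(-209, -79) + E = 0 + √312247 = √312247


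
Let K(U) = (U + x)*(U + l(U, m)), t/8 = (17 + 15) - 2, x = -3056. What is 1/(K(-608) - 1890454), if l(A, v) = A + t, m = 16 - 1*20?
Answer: 1/1685610 ≈ 5.9326e-7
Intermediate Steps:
t = 240 (t = 8*((17 + 15) - 2) = 8*(32 - 2) = 8*30 = 240)
m = -4 (m = 16 - 20 = -4)
l(A, v) = 240 + A (l(A, v) = A + 240 = 240 + A)
K(U) = (-3056 + U)*(240 + 2*U) (K(U) = (U - 3056)*(U + (240 + U)) = (-3056 + U)*(240 + 2*U))
1/(K(-608) - 1890454) = 1/((-733440 - 5872*(-608) + 2*(-608)²) - 1890454) = 1/((-733440 + 3570176 + 2*369664) - 1890454) = 1/((-733440 + 3570176 + 739328) - 1890454) = 1/(3576064 - 1890454) = 1/1685610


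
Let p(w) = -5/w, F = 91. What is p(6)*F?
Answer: -455/6 ≈ -75.833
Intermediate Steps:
p(6)*F = -5/6*91 = -5*⅙*91 = -⅚*91 = -455/6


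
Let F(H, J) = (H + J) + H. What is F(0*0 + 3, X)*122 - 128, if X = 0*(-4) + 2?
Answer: 848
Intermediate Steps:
X = 2 (X = 0 + 2 = 2)
F(H, J) = J + 2*H
F(0*0 + 3, X)*122 - 128 = (2 + 2*(0*0 + 3))*122 - 128 = (2 + 2*(0 + 3))*122 - 128 = (2 + 2*3)*122 - 128 = (2 + 6)*122 - 128 = 8*122 - 128 = 976 - 128 = 848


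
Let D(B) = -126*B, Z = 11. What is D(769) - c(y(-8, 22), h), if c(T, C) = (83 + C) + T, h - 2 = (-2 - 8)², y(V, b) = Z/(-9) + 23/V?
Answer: -6989393/72 ≈ -97075.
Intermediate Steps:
y(V, b) = -11/9 + 23/V (y(V, b) = 11/(-9) + 23/V = 11*(-⅑) + 23/V = -11/9 + 23/V)
h = 102 (h = 2 + (-2 - 8)² = 2 + (-10)² = 2 + 100 = 102)
c(T, C) = 83 + C + T
D(769) - c(y(-8, 22), h) = -126*769 - (83 + 102 + (-11/9 + 23/(-8))) = -96894 - (83 + 102 + (-11/9 + 23*(-⅛))) = -96894 - (83 + 102 + (-11/9 - 23/8)) = -96894 - (83 + 102 - 295/72) = -96894 - 1*13025/72 = -96894 - 13025/72 = -6989393/72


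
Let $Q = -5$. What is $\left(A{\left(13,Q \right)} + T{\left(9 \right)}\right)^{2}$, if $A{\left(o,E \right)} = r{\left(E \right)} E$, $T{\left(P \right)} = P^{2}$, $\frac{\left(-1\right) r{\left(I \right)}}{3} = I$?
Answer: $36$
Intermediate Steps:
$r{\left(I \right)} = - 3 I$
$A{\left(o,E \right)} = - 3 E^{2}$ ($A{\left(o,E \right)} = - 3 E E = - 3 E^{2}$)
$\left(A{\left(13,Q \right)} + T{\left(9 \right)}\right)^{2} = \left(- 3 \left(-5\right)^{2} + 9^{2}\right)^{2} = \left(\left(-3\right) 25 + 81\right)^{2} = \left(-75 + 81\right)^{2} = 6^{2} = 36$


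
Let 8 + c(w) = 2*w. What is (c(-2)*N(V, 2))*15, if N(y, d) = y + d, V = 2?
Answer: -720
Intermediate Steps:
N(y, d) = d + y
c(w) = -8 + 2*w
(c(-2)*N(V, 2))*15 = ((-8 + 2*(-2))*(2 + 2))*15 = ((-8 - 4)*4)*15 = -12*4*15 = -48*15 = -720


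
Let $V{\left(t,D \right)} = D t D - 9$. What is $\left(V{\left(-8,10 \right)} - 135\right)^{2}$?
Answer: $891136$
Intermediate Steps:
$V{\left(t,D \right)} = -9 + t D^{2}$ ($V{\left(t,D \right)} = t D^{2} - 9 = -9 + t D^{2}$)
$\left(V{\left(-8,10 \right)} - 135\right)^{2} = \left(\left(-9 - 8 \cdot 10^{2}\right) - 135\right)^{2} = \left(\left(-9 - 800\right) - 135\right)^{2} = \left(-809 - 135\right)^{2} = \left(-944\right)^{2} = 891136$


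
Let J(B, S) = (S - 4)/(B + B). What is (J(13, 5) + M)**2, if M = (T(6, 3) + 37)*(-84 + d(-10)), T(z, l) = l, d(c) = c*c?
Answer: 276922881/676 ≈ 4.0965e+5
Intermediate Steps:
d(c) = c**2
J(B, S) = (-4 + S)/(2*B) (J(B, S) = (-4 + S)/((2*B)) = (-4 + S)*(1/(2*B)) = (-4 + S)/(2*B))
M = 640 (M = (3 + 37)*(-84 + (-10)**2) = 40*(-84 + 100) = 40*16 = 640)
(J(13, 5) + M)**2 = ((1/2)*(-4 + 5)/13 + 640)**2 = ((1/2)*(1/13)*1 + 640)**2 = (1/26 + 640)**2 = (16641/26)**2 = 276922881/676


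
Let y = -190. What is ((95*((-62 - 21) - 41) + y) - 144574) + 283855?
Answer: 127311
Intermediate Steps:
((95*((-62 - 21) - 41) + y) - 144574) + 283855 = ((95*((-62 - 21) - 41) - 190) - 144574) + 283855 = ((95*(-83 - 41) - 190) - 144574) + 283855 = ((95*(-124) - 190) - 144574) + 283855 = ((-11780 - 190) - 144574) + 283855 = (-11970 - 144574) + 283855 = -156544 + 283855 = 127311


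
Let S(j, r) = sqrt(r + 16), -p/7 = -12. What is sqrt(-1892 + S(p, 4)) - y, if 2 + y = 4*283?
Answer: -1130 + I*sqrt(1892 - 2*sqrt(5)) ≈ -1130.0 + 43.446*I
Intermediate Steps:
p = 84 (p = -7*(-12) = 84)
S(j, r) = sqrt(16 + r)
y = 1130 (y = -2 + 4*283 = -2 + 1132 = 1130)
sqrt(-1892 + S(p, 4)) - y = sqrt(-1892 + sqrt(16 + 4)) - 1*1130 = sqrt(-1892 + sqrt(20)) - 1130 = sqrt(-1892 + 2*sqrt(5)) - 1130 = -1130 + sqrt(-1892 + 2*sqrt(5))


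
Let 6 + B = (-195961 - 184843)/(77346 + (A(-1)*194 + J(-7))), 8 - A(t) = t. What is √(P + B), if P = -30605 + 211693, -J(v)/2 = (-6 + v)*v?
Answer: 18*√870007093735/39455 ≈ 425.53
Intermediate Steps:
A(t) = 8 - t
J(v) = -2*v*(-6 + v) (J(v) = -2*(-6 + v)*v = -2*v*(-6 + v))
P = 181088
B = -427132/39455 (B = -6 + (-195961 - 184843)/(77346 + ((8 - 1*(-1))*194 + 2*(-7)*(6 - 1*(-7)))) = -6 - 380804/(77346 + ((8 + 1)*194 + 2*(-7)*(6 + 7))) = -6 - 380804/(77346 + (9*194 + 2*(-7)*13)) = -6 - 380804/(77346 + (1746 - 182)) = -6 - 380804/(77346 + 1564) = -6 - 380804/78910 = -6 - 380804*1/78910 = -6 - 190402/39455 = -427132/39455 ≈ -10.826)
√(P + B) = √(181088 - 427132/39455) = √(7144399908/39455) = 18*√870007093735/39455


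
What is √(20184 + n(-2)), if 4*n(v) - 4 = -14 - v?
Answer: √20182 ≈ 142.06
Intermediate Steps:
n(v) = -5/2 - v/4 (n(v) = 1 + (-14 - v)/4 = 1 + (-7/2 - v/4) = -5/2 - v/4)
√(20184 + n(-2)) = √(20184 + (-5/2 - ¼*(-2))) = √(20184 + (-5/2 + ½)) = √(20184 - 2) = √20182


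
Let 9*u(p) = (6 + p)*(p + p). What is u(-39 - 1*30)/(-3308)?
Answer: -483/1654 ≈ -0.29202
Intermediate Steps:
u(p) = 2*p*(6 + p)/9 (u(p) = ((6 + p)*(p + p))/9 = ((6 + p)*(2*p))/9 = (2*p*(6 + p))/9 = 2*p*(6 + p)/9)
u(-39 - 1*30)/(-3308) = (2*(-39 - 1*30)*(6 + (-39 - 1*30))/9)/(-3308) = (2*(-39 - 30)*(6 + (-39 - 30))/9)*(-1/3308) = ((2/9)*(-69)*(6 - 69))*(-1/3308) = ((2/9)*(-69)*(-63))*(-1/3308) = 966*(-1/3308) = -483/1654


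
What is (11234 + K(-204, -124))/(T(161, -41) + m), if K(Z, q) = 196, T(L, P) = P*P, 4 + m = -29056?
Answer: -11430/27379 ≈ -0.41747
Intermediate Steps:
m = -29060 (m = -4 - 29056 = -29060)
T(L, P) = P**2
(11234 + K(-204, -124))/(T(161, -41) + m) = (11234 + 196)/((-41)**2 - 29060) = 11430/(1681 - 29060) = 11430/(-27379) = 11430*(-1/27379) = -11430/27379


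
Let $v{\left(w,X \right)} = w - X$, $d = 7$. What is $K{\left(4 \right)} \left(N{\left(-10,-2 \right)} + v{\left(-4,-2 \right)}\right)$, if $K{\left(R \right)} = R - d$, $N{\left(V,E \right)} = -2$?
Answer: $12$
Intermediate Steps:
$K{\left(R \right)} = -7 + R$ ($K{\left(R \right)} = R - 7 = -7 + R$)
$K{\left(4 \right)} \left(N{\left(-10,-2 \right)} + v{\left(-4,-2 \right)}\right) = \left(-7 + 4\right) \left(-2 - 2\right) = - 3 \left(-2 + \left(-4 + 2\right)\right) = - 3 \left(-2 - 2\right) = \left(-3\right) \left(-4\right) = 12$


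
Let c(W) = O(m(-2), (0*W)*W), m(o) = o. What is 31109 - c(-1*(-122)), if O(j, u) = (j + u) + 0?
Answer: 31111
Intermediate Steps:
O(j, u) = j + u
c(W) = -2 (c(W) = -2 + (0*W)*W = -2 + 0*W = -2 + 0 = -2)
31109 - c(-1*(-122)) = 31109 - 1*(-2) = 31109 + 2 = 31111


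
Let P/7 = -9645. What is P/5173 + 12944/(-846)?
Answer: -8862643/312597 ≈ -28.352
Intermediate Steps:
P = -67515 (P = 7*(-9645) = -67515)
P/5173 + 12944/(-846) = -67515/5173 + 12944/(-846) = -67515*1/5173 + 12944*(-1/846) = -9645/739 - 6472/423 = -8862643/312597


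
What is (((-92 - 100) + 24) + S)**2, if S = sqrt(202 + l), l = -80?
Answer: (-168 + sqrt(122))**2 ≈ 24635.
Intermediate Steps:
S = sqrt(122) (S = sqrt(202 - 80) = sqrt(122) ≈ 11.045)
(((-92 - 100) + 24) + S)**2 = (((-92 - 100) + 24) + sqrt(122))**2 = ((-192 + 24) + sqrt(122))**2 = (-168 + sqrt(122))**2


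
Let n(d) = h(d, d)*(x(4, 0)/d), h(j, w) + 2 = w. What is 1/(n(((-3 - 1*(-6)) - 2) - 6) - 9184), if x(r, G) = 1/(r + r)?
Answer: -40/367353 ≈ -0.00010889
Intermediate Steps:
h(j, w) = -2 + w
x(r, G) = 1/(2*r)
n(d) = (-2 + d)/(8*d) (n(d) = (-2 + d)*(((½)/4)/d) = (-2 + d)*(((½)*(¼))/d) = (-2 + d)*(1/(8*d)) = (-2 + d)/(8*d))
1/(n(((-3 - 1*(-6)) - 2) - 6) - 9184) = 1/((-2 + (((-3 - 1*(-6)) - 2) - 6))/(8*(((-3 - 1*(-6)) - 2) - 6)) - 9184) = 1/((-2 + (((-3 + 6) - 2) - 6))/(8*(((-3 + 6) - 2) - 6)) - 9184) = 1/((-2 + ((3 - 2) - 6))/(8*((3 - 2) - 6)) - 9184) = 1/((-2 + (1 - 6))/(8*(1 - 6)) - 9184) = 1/((⅛)*(-2 - 5)/(-5) - 9184) = 1/((⅛)*(-⅕)*(-7) - 9184) = 1/(7/40 - 9184) = 1/(-367353/40) = -40/367353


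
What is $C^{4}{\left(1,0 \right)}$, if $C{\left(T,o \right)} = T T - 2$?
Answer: $1$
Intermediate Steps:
$C{\left(T,o \right)} = -2 + T^{2}$ ($C{\left(T,o \right)} = T^{2} - 2 = -2 + T^{2}$)
$C^{4}{\left(1,0 \right)} = \left(-2 + 1^{2}\right)^{4} = \left(-2 + 1\right)^{4} = \left(-1\right)^{4} = 1$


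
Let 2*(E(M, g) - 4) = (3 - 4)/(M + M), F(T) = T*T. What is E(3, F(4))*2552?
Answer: 29986/3 ≈ 9995.3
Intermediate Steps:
F(T) = T²
E(M, g) = 4 - 1/(4*M) (E(M, g) = 4 + ((3 - 4)/(M + M))/2 = 4 + (-1/(2*M))/2 = 4 - 1/(4*M))
E(3, F(4))*2552 = (4 - ¼/3)*2552 = (4 - ¼*⅓)*2552 = (4 - 1/12)*2552 = (47/12)*2552 = 29986/3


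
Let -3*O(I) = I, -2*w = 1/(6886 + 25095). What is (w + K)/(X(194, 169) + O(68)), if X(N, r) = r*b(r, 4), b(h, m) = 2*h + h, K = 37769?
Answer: 7247342331/16437018722 ≈ 0.44092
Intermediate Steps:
w = -1/63962 (w = -1/(2*(6886 + 25095)) = -½/31981 = -½*1/31981 = -1/63962 ≈ -1.5634e-5)
O(I) = -I/3
b(h, m) = 3*h
X(N, r) = 3*r² (X(N, r) = r*(3*r) = 3*r²)
(w + K)/(X(194, 169) + O(68)) = (-1/63962 + 37769)/(3*169² - ⅓*68) = 2415780777/(63962*(3*28561 - 68/3)) = 2415780777/(63962*(85683 - 68/3)) = 2415780777/(63962*(256981/3)) = (2415780777/63962)*(3/256981) = 7247342331/16437018722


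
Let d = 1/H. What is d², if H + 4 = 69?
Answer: 1/4225 ≈ 0.00023669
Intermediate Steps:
H = 65 (H = -4 + 69 = 65)
d = 1/65 ≈ 0.015385
d² = (1/65)² = 1/4225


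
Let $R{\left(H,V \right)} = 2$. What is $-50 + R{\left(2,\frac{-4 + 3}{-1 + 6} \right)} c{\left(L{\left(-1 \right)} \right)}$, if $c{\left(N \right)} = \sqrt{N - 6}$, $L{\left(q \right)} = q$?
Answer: $-50 + 2 i \sqrt{7} \approx -50.0 + 5.2915 i$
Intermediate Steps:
$c{\left(N \right)} = \sqrt{-6 + N}$
$-50 + R{\left(2,\frac{-4 + 3}{-1 + 6} \right)} c{\left(L{\left(-1 \right)} \right)} = -50 + 2 \sqrt{-6 - 1} = -50 + 2 \sqrt{-7} = -50 + 2 i \sqrt{7}$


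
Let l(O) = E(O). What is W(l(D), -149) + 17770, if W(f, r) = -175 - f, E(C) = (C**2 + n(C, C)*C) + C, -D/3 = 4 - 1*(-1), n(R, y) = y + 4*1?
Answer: 17220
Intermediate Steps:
n(R, y) = 4 + y (n(R, y) = y + 4 = 4 + y)
D = -15 (D = -3*(4 - 1*(-1)) = -3*(4 + 1) = -3*5 = -15)
E(C) = C + C**2 + C*(4 + C) (E(C) = (C**2 + (4 + C)*C) + C = (C**2 + C*(4 + C)) + C = C + C**2 + C*(4 + C))
l(O) = O*(5 + 2*O)
W(l(D), -149) + 17770 = (-175 - (-15)*(5 + 2*(-15))) + 17770 = (-175 - (-15)*(5 - 30)) + 17770 = (-175 - (-15)*(-25)) + 17770 = (-175 - 1*375) + 17770 = (-175 - 375) + 17770 = -550 + 17770 = 17220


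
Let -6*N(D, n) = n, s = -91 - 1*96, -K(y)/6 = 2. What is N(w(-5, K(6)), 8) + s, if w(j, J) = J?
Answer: -565/3 ≈ -188.33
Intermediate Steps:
K(y) = -12 (K(y) = -6*2 = -12)
s = -187 (s = -91 - 96 = -187)
N(D, n) = -n/6
N(w(-5, K(6)), 8) + s = -⅙*8 - 187 = -4/3 - 187 = -565/3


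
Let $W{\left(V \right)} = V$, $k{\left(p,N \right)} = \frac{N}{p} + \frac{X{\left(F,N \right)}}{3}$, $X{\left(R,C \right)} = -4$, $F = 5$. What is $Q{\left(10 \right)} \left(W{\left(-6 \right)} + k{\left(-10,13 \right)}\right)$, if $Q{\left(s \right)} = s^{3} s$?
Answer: $- \frac{259000}{3} \approx -86333.0$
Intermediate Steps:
$k{\left(p,N \right)} = - \frac{4}{3} + \frac{N}{p}$ ($k{\left(p,N \right)} = \frac{N}{p} - \frac{4}{3} = - \frac{4}{3} + \frac{N}{p}$)
$Q{\left(s \right)} = s^{4}$
$Q{\left(10 \right)} \left(W{\left(-6 \right)} + k{\left(-10,13 \right)}\right) = 10^{4} \left(-6 - \left(\frac{4}{3} - \frac{13}{-10}\right)\right) = 10000 \left(-6 + \left(- \frac{4}{3} + 13 \left(- \frac{1}{10}\right)\right)\right) = 10000 \left(-6 - \frac{79}{30}\right) = 10000 \left(- \frac{259}{30}\right) = - \frac{259000}{3}$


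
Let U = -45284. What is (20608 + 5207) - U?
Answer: 71099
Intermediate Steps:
(20608 + 5207) - U = (20608 + 5207) - 1*(-45284) = 25815 + 45284 = 71099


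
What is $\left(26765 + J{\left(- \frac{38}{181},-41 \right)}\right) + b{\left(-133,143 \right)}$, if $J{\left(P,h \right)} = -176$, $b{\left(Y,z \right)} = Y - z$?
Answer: $26313$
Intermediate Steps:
$\left(26765 + J{\left(- \frac{38}{181},-41 \right)}\right) + b{\left(-133,143 \right)} = \left(26765 - 176\right) - 276 = 26589 - 276 = 26313$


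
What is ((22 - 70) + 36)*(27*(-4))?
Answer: 1296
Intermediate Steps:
((22 - 70) + 36)*(27*(-4)) = (-48 + 36)*(-108) = -12*(-108) = 1296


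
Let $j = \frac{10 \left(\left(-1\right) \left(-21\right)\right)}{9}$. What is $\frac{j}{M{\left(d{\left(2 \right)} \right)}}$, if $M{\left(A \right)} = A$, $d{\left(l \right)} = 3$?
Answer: $\frac{70}{9} \approx 7.7778$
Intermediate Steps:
$j = \frac{70}{3}$ ($j = 10 \cdot 21 \cdot \frac{1}{9} = 210 \cdot \frac{1}{9} = \frac{70}{3} \approx 23.333$)
$\frac{j}{M{\left(d{\left(2 \right)} \right)}} = \frac{70}{3 \cdot 3} = \frac{70}{3} \cdot \frac{1}{3} = \frac{70}{9}$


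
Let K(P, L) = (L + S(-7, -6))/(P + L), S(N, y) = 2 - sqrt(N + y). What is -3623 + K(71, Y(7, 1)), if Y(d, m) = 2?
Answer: -264475/73 - I*sqrt(13)/73 ≈ -3622.9 - 0.049391*I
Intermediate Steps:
K(P, L) = (2 + L - I*sqrt(13))/(L + P) (K(P, L) = (L + (2 - sqrt(-7 - 6)))/(P + L) = (L + (2 - sqrt(-13)))/(L + P) = (L + (2 - I*sqrt(13)))/(L + P) = (2 + L - I*sqrt(13))/(L + P))
-3623 + K(71, Y(7, 1)) = -3623 + (2 + 2 - I*sqrt(13))/(2 + 71) = -3623 + (4 - I*sqrt(13))/73 = -3623 + (4/73 - I*sqrt(13)/73) = -264475/73 - I*sqrt(13)/73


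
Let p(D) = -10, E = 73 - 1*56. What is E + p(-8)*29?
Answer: -273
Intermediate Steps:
E = 17 (E = 73 - 56 = 17)
E + p(-8)*29 = 17 - 10*29 = 17 - 290 = -273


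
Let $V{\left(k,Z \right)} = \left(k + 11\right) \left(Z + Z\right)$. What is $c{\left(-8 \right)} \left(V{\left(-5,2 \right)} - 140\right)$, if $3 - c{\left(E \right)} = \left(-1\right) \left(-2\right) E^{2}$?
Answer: $14500$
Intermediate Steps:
$c{\left(E \right)} = 3 - 2 E^{2}$ ($c{\left(E \right)} = 3 - \left(-1\right) \left(-2\right) E^{2} = 3 - 2 E^{2}$)
$V{\left(k,Z \right)} = 2 Z \left(11 + k\right)$ ($V{\left(k,Z \right)} = \left(11 + k\right) 2 Z = 2 Z \left(11 + k\right)$)
$c{\left(-8 \right)} \left(V{\left(-5,2 \right)} - 140\right) = \left(3 - 2 \left(-8\right)^{2}\right) \left(2 \cdot 2 \left(11 - 5\right) - 140\right) = \left(3 - 128\right) \left(2 \cdot 2 \cdot 6 - 140\right) = \left(3 - 128\right) \left(24 - 140\right) = \left(-125\right) \left(-116\right) = 14500$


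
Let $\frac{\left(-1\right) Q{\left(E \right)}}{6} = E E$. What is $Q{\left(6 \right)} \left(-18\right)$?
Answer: $3888$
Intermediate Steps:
$Q{\left(E \right)} = - 6 E^{2}$ ($Q{\left(E \right)} = - 6 E E = - 6 E^{2}$)
$Q{\left(6 \right)} \left(-18\right) = - 6 \cdot 6^{2} \left(-18\right) = \left(-6\right) 36 \left(-18\right) = \left(-216\right) \left(-18\right) = 3888$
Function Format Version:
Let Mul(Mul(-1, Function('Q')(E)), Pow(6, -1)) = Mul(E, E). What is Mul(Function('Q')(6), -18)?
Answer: 3888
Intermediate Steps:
Function('Q')(E) = Mul(-6, Pow(E, 2)) (Function('Q')(E) = Mul(-6, Mul(E, E)) = Mul(-6, Pow(E, 2)))
Mul(Function('Q')(6), -18) = Mul(Mul(-6, Pow(6, 2)), -18) = Mul(Mul(-6, 36), -18) = Mul(-216, -18) = 3888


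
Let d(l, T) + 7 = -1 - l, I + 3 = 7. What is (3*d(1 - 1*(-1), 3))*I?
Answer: -120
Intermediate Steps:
I = 4 (I = -3 + 7 = 4)
d(l, T) = -8 - l (d(l, T) = -7 + (-1 - l) = -8 - l)
(3*d(1 - 1*(-1), 3))*I = (3*(-8 - (1 - 1*(-1))))*4 = (3*(-8 - (1 + 1)))*4 = (3*(-8 - 1*2))*4 = (3*(-8 - 2))*4 = (3*(-10))*4 = -30*4 = -120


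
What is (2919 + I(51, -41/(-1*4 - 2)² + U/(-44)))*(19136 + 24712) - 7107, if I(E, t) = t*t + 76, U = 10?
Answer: 95396030321/726 ≈ 1.3140e+8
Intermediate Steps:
I(E, t) = 76 + t² (I(E, t) = t² + 76 = 76 + t²)
(2919 + I(51, -41/(-1*4 - 2)² + U/(-44)))*(19136 + 24712) - 7107 = (2919 + (76 + (-41/(-1*4 - 2)² + 10/(-44))²))*(19136 + 24712) - 7107 = (2919 + (76 + (-41/(-4 - 2)² + 10*(-1/44))²))*43848 - 7107 = (2919 + (76 + (-41/((-6)²) - 5/22)²))*43848 - 7107 = (2919 + (76 + (-41/36 - 5/22)²))*43848 - 7107 = (2919 + (76 + (-541/396)²))*43848 - 7107 = (2919 + (76 + 292681/156816))*43848 - 7107 = (2919 + 12210697/156816)*43848 - 7107 = (469956601/156816)*43848 - 7107 = 95401190003/726 - 7107 = 95396030321/726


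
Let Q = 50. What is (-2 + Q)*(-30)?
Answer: -1440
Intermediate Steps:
(-2 + Q)*(-30) = (-2 + 50)*(-30) = 48*(-30) = -1440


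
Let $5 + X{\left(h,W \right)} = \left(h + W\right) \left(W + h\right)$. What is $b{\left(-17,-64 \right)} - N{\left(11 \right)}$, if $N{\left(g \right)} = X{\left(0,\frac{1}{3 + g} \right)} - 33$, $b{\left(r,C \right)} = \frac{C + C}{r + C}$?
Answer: $\frac{628295}{15876} \approx 39.575$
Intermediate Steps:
$b{\left(r,C \right)} = \frac{2 C}{C + r}$
$X{\left(h,W \right)} = -5 + \left(W + h\right)^{2}$ ($X{\left(h,W \right)} = -5 + \left(h + W\right) \left(W + h\right) = -5 + \left(W + h\right) \left(W + h\right) = -5 + \left(W + h\right)^{2}$)
$N{\left(g \right)} = -38 + \frac{1}{\left(3 + g\right)^{2}}$ ($N{\left(g \right)} = \left(-5 + \left(\frac{1}{3 + g} + 0\right)^{2}\right) - 33 = \left(-5 + \left(\frac{1}{3 + g}\right)^{2}\right) - 33 = \left(-5 + \frac{1}{\left(3 + g\right)^{2}}\right) - 33 = -38 + \frac{1}{\left(3 + g\right)^{2}}$)
$b{\left(-17,-64 \right)} - N{\left(11 \right)} = 2 \left(-64\right) \frac{1}{-64 - 17} - \left(-38 + \frac{1}{\left(3 + 11\right)^{2}}\right) = 2 \left(-64\right) \frac{1}{-81} - \left(-38 + \frac{1}{196}\right) = 2 \left(-64\right) \left(- \frac{1}{81}\right) - \left(-38 + \frac{1}{196}\right) = \frac{128}{81} - - \frac{7447}{196} = \frac{128}{81} + \frac{7447}{196} = \frac{628295}{15876}$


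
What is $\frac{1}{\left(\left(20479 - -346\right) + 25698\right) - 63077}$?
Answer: $- \frac{1}{16554} \approx -6.0408 \cdot 10^{-5}$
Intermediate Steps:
$\frac{1}{\left(\left(20479 - -346\right) + 25698\right) - 63077} = \frac{1}{\left(\left(20479 + \left(-2986 + 3332\right)\right) + 25698\right) - 63077} = \frac{1}{\left(\left(20479 + 346\right) + 25698\right) - 63077} = \frac{1}{\left(20825 + 25698\right) - 63077} = \frac{1}{46523 - 63077} = \frac{1}{-16554} = - \frac{1}{16554}$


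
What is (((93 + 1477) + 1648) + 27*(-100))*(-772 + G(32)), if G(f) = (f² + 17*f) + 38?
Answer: 432012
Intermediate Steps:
G(f) = 38 + f² + 17*f
(((93 + 1477) + 1648) + 27*(-100))*(-772 + G(32)) = (((93 + 1477) + 1648) + 27*(-100))*(-772 + (38 + 32² + 17*32)) = ((1570 + 1648) - 2700)*(-772 + (38 + 1024 + 544)) = (3218 - 2700)*(-772 + 1606) = 518*834 = 432012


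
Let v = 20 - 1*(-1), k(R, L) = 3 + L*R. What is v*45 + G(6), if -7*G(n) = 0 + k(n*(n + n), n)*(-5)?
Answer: 8790/7 ≈ 1255.7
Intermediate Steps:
v = 21 (v = 20 + 1 = 21)
G(n) = 15/7 + 10*n³/7 (G(n) = -(0 + (3 + n*(n*(n + n)))*(-5))/7 = -(0 + (3 + n*(n*(2*n)))*(-5))/7 = -(0 + (3 + n*(2*n²))*(-5))/7 = -(0 + (3 + 2*n³)*(-5))/7 = -(0 + (-15 - 10*n³))/7 = -(-15 - 10*n³)/7 = 15/7 + 10*n³/7)
v*45 + G(6) = 21*45 + (15/7 + (10/7)*6³) = 945 + (15/7 + (10/7)*216) = 945 + (15/7 + 2160/7) = 945 + 2175/7 = 8790/7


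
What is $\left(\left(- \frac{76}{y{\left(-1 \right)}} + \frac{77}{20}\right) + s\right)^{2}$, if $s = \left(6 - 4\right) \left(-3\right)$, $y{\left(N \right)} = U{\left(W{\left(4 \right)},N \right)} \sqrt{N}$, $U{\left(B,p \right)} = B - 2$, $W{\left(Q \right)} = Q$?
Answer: $\frac{\left(43 - 760 i\right)^{2}}{400} \approx -1439.4 - 163.4 i$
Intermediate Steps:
$U{\left(B,p \right)} = -2 + B$ ($U{\left(B,p \right)} = B - 2 = -2 + B$)
$y{\left(N \right)} = 2 \sqrt{N}$ ($y{\left(N \right)} = \left(-2 + 4\right) \sqrt{N} = 2 \sqrt{N}$)
$s = -6$ ($s = 2 \left(-3\right) = -6$)
$\left(\left(- \frac{76}{y{\left(-1 \right)}} + \frac{77}{20}\right) + s\right)^{2} = \left(\left(- \frac{76}{2 \sqrt{-1}} + \frac{77}{20}\right) - 6\right)^{2} = \left(\left(- \frac{76}{2 i} + 77 \cdot \frac{1}{20}\right) - 6\right)^{2} = \left(\left(- 76 \left(- \frac{i}{2}\right) + \frac{77}{20}\right) - 6\right)^{2} = \left(\left(38 i + \frac{77}{20}\right) - 6\right)^{2} = \left(\left(\frac{77}{20} + 38 i\right) - 6\right)^{2} = \left(- \frac{43}{20} + 38 i\right)^{2}$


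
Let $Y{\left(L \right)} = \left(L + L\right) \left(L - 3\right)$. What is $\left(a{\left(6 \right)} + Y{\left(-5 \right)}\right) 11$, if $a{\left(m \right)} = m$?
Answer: $946$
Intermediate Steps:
$Y{\left(L \right)} = 2 L \left(-3 + L\right)$
$\left(a{\left(6 \right)} + Y{\left(-5 \right)}\right) 11 = \left(6 + 2 \left(-5\right) \left(-3 - 5\right)\right) 11 = \left(6 + 2 \left(-5\right) \left(-8\right)\right) 11 = \left(6 + 80\right) 11 = 86 \cdot 11 = 946$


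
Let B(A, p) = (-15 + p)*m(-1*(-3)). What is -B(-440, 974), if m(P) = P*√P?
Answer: -2877*√3 ≈ -4983.1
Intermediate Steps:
m(P) = P^(3/2)
B(A, p) = 3*√3*(-15 + p) (B(A, p) = (-15 + p)*(-1*(-3))^(3/2) = (-15 + p)*3^(3/2) = (-15 + p)*(3*√3) = 3*√3*(-15 + p))
-B(-440, 974) = -3*√3*(-15 + 974) = -3*√3*959 = -2877*√3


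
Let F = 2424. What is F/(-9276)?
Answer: -202/773 ≈ -0.26132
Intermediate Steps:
F/(-9276) = 2424/(-9276) = 2424*(-1/9276) = -202/773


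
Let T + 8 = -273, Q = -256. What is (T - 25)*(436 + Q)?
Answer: -55080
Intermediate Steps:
T = -281 (T = -8 - 273 = -281)
(T - 25)*(436 + Q) = (-281 - 25)*(436 - 256) = -306*180 = -55080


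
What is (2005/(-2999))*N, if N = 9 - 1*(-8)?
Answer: -34085/2999 ≈ -11.365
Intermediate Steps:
N = 17 (N = 9 + 8 = 17)
(2005/(-2999))*N = (2005/(-2999))*17 = (2005*(-1/2999))*17 = -2005/2999*17 = -34085/2999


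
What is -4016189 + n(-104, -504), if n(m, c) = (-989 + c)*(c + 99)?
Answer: -3411524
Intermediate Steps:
n(m, c) = (-989 + c)*(99 + c)
-4016189 + n(-104, -504) = -4016189 + (-97911 + (-504)² - 890*(-504)) = -4016189 + (-97911 + 254016 + 448560) = -4016189 + 604665 = -3411524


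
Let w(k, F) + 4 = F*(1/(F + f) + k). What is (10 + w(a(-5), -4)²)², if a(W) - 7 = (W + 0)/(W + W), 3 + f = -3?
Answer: 810768676/625 ≈ 1.2972e+6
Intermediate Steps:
f = -6 (f = -3 - 3 = -6)
a(W) = 15/2 (a(W) = 7 + (W + 0)/(W + W) = 7 + W/((2*W)) = 7 + W*(1/(2*W)) = 7 + ½ = 15/2)
w(k, F) = -4 + F*(k + 1/(-6 + F)) (w(k, F) = -4 + F*(1/(F - 6) + k) = -4 + F*(1/(-6 + F) + k) = -4 + F*(k + 1/(-6 + F)))
(10 + w(a(-5), -4)²)² = (10 + ((24 - 3*(-4) + (15/2)*(-4)² - 6*(-4)*15/2)/(-6 - 4))²)² = (10 + ((24 + 12 + (15/2)*16 + 180)/(-10))²)² = (10 + (-(24 + 12 + 120 + 180)/10)²)² = (10 + (-⅒*336)²)² = (10 + (-168/5)²)² = (10 + 28224/25)² = (28474/25)² = 810768676/625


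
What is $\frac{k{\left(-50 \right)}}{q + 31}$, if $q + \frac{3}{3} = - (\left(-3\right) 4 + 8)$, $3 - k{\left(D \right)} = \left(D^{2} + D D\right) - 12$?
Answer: $- \frac{4985}{34} \approx -146.62$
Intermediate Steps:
$k{\left(D \right)} = 15 - 2 D^{2}$ ($k{\left(D \right)} = 3 - \left(\left(D^{2} + D D\right) - 12\right) = 3 - \left(\left(D^{2} + D^{2}\right) - 12\right) = 3 - \left(2 D^{2} - 12\right) = 3 - \left(-12 + 2 D^{2}\right) = 15 - 2 D^{2}$)
$q = 3$ ($q = -1 - \left(\left(-3\right) 4 + 8\right) = -1 - \left(-12 + 8\right) = -1 - -4 = -1 + 4 = 3$)
$\frac{k{\left(-50 \right)}}{q + 31} = \frac{15 - 2 \left(-50\right)^{2}}{3 + 31} = \frac{15 - 5000}{34} = \left(15 - 5000\right) \frac{1}{34} = \left(-4985\right) \frac{1}{34} = - \frac{4985}{34}$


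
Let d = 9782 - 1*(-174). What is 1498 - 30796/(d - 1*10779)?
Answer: 1263650/823 ≈ 1535.4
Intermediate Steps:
d = 9956 (d = 9782 + 174 = 9956)
1498 - 30796/(d - 1*10779) = 1498 - 30796/(9956 - 1*10779) = 1498 - 30796/(9956 - 10779) = 1498 - 30796/(-823) = 1498 - 30796*(-1)/823 = 1498 - 1*(-30796/823) = 1498 + 30796/823 = 1263650/823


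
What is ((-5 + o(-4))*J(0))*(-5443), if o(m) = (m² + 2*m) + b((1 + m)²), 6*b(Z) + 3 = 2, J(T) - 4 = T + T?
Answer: -185062/3 ≈ -61687.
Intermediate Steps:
J(T) = 4 + 2*T (J(T) = 4 + (T + T) = 4 + 2*T)
b(Z) = -⅙ (b(Z) = -½ + (⅙)*2 = -½ + ⅓ = -⅙)
o(m) = -⅙ + m² + 2*m (o(m) = (m² + 2*m) - ⅙ = -⅙ + m² + 2*m)
((-5 + o(-4))*J(0))*(-5443) = ((-5 + (-⅙ + (-4)² + 2*(-4)))*(4 + 2*0))*(-5443) = ((-5 + (-⅙ + 16 - 8))*(4 + 0))*(-5443) = ((-5 + 47/6)*4)*(-5443) = ((17/6)*4)*(-5443) = (34/3)*(-5443) = -185062/3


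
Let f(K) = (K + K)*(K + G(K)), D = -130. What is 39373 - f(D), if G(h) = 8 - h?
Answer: 41453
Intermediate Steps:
f(K) = 16*K (f(K) = (K + K)*(K + (8 - K)) = (2*K)*8 = 16*K)
39373 - f(D) = 39373 - 16*(-130) = 39373 - 1*(-2080) = 39373 + 2080 = 41453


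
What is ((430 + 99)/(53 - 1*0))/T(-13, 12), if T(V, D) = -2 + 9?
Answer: 529/371 ≈ 1.4259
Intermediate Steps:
T(V, D) = 7
((430 + 99)/(53 - 1*0))/T(-13, 12) = ((430 + 99)/(53 - 1*0))/7 = (529/(53 + 0))*(⅐) = (529/53)*(⅐) = 529/371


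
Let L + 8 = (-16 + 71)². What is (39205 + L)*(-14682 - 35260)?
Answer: -2108651124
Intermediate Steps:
L = 3017 (L = -8 + (-16 + 71)² = -8 + 55² = -8 + 3025 = 3017)
(39205 + L)*(-14682 - 35260) = (39205 + 3017)*(-14682 - 35260) = 42222*(-49942) = -2108651124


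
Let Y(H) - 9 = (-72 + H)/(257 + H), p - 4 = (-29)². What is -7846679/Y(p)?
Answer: -8647040258/10691 ≈ -8.0882e+5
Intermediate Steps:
p = 845 (p = 4 + (-29)² = 4 + 841 = 845)
Y(H) = 9 + (-72 + H)/(257 + H)
-7846679/Y(p) = -7846679*(257 + 845)/(2241 + 10*845) = -7846679*1102/(2241 + 8450) = -7846679/((1/1102)*10691) = -7846679/10691/1102 = -7846679*1102/10691 = -8647040258/10691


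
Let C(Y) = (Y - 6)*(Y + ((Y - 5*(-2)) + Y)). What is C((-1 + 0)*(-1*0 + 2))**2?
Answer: 1024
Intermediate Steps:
C(Y) = (-6 + Y)*(10 + 3*Y) (C(Y) = (-6 + Y)*(Y + ((Y + 10) + Y)) = (-6 + Y)*(Y + ((10 + Y) + Y)) = (-6 + Y)*(Y + (10 + 2*Y)) = (-6 + Y)*(10 + 3*Y))
C((-1 + 0)*(-1*0 + 2))**2 = (-60 - 8*(-1 + 0)*(-1*0 + 2) + 3*((-1 + 0)*(-1*0 + 2))**2)**2 = (-60 - (-8)*(0 + 2) + 3*(-(0 + 2))**2)**2 = (-60 - (-8)*2 + 3*(-1*2)**2)**2 = (-60 - 8*(-2) + 3*(-2)**2)**2 = (-60 + 16 + 3*4)**2 = (-60 + 16 + 12)**2 = (-32)**2 = 1024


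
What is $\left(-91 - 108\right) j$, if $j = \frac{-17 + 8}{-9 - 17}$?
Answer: $- \frac{1791}{26} \approx -68.885$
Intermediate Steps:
$j = \frac{9}{26}$ ($j = - \frac{9}{-26} = \left(-9\right) \left(- \frac{1}{26}\right) = \frac{9}{26} \approx 0.34615$)
$\left(-91 - 108\right) j = \left(-91 - 108\right) \frac{9}{26} = \left(-199\right) \frac{9}{26} = - \frac{1791}{26}$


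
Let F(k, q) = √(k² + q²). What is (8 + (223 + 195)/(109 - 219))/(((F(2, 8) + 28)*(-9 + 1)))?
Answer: -147/7160 + 21*√17/14320 ≈ -0.014484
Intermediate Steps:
(8 + (223 + 195)/(109 - 219))/(((F(2, 8) + 28)*(-9 + 1))) = (8 + (223 + 195)/(109 - 219))/(((√(2² + 8²) + 28)*(-9 + 1))) = (8 + 418/(-110))/(((√(4 + 64) + 28)*(-8))) = (8 + 418*(-1/110))/(((√68 + 28)*(-8))) = (8 - 19/5)/(((2*√17 + 28)*(-8))) = 21/(5*(((28 + 2*√17)*(-8)))) = 21/(5*(-224 - 16*√17))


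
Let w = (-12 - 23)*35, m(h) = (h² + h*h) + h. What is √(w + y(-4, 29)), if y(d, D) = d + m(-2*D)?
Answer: √5441 ≈ 73.763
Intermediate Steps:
m(h) = h + 2*h² (m(h) = (h² + h²) + h = 2*h² + h = h + 2*h²)
w = -1225 (w = -35*35 = -1225)
y(d, D) = d - 2*D*(1 - 4*D) (y(d, D) = d + (-2*D)*(1 + 2*(-2*D)) = d + (-2*D)*(1 - 4*D) = d - 2*D*(1 - 4*D))
√(w + y(-4, 29)) = √(-1225 + (-4 + 2*29*(-1 + 4*29))) = √(-1225 + (-4 + 2*29*(-1 + 116))) = √(-1225 + (-4 + 2*29*115)) = √(-1225 + (-4 + 6670)) = √(-1225 + 6666) = √5441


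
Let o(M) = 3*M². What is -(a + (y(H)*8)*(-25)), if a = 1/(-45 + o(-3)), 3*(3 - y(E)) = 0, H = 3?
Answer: 10801/18 ≈ 600.06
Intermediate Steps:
y(E) = 3 (y(E) = 3 - ⅓*0 = 3 + 0 = 3)
a = -1/18 (a = 1/(-45 + 3*(-3)²) = 1/(-45 + 3*9) = 1/(-45 + 27) = 1/(-18) = -1/18 ≈ -0.055556)
-(a + (y(H)*8)*(-25)) = -(-1/18 + (3*8)*(-25)) = -(-1/18 + 24*(-25)) = -(-1/18 - 600) = -1*(-10801/18) = 10801/18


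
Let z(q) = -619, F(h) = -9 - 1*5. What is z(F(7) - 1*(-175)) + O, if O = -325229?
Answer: -325848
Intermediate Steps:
F(h) = -14 (F(h) = -9 - 5 = -14)
z(F(7) - 1*(-175)) + O = -619 - 325229 = -325848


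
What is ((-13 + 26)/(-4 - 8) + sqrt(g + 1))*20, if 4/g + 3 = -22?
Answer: -65/3 + 4*sqrt(21) ≈ -3.3364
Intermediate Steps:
g = -4/25 (g = 4/(-3 - 22) = 4/(-25) = 4*(-1/25) = -4/25 ≈ -0.16000)
((-13 + 26)/(-4 - 8) + sqrt(g + 1))*20 = ((-13 + 26)/(-4 - 8) + sqrt(-4/25 + 1))*20 = (13/(-12) + sqrt(21/25))*20 = (13*(-1/12) + sqrt(21)/5)*20 = (-13/12 + sqrt(21)/5)*20 = -65/3 + 4*sqrt(21)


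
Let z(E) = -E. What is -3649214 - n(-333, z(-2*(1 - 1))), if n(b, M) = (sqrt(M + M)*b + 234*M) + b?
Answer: -3648881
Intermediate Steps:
n(b, M) = b + 234*M + b*sqrt(2)*sqrt(M) (n(b, M) = (sqrt(2*M)*b + 234*M) + b = ((sqrt(2)*sqrt(M))*b + 234*M) + b = (b*sqrt(2)*sqrt(M) + 234*M) + b = (234*M + b*sqrt(2)*sqrt(M)) + b = b + 234*M + b*sqrt(2)*sqrt(M))
-3649214 - n(-333, z(-2*(1 - 1))) = -3649214 - (-333 + 234*(-(-2)*(1 - 1)) - 333*sqrt(2)*sqrt(-(-2)*(1 - 1))) = -3649214 - (-333 + 234*(-(-2)*0) - 333*sqrt(2)*sqrt(-(-2)*0)) = -3649214 - (-333 + 234*(-1*0) - 333*sqrt(2)*sqrt(-1*0)) = -3649214 - (-333 + 234*0 - 333*sqrt(2)*sqrt(0)) = -3649214 - (-333 + 0 - 333*sqrt(2)*0) = -3649214 - (-333 + 0 + 0) = -3649214 - 1*(-333) = -3649214 + 333 = -3648881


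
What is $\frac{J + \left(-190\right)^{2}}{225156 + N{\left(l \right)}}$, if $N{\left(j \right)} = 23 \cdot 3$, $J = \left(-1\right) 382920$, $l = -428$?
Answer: $- \frac{69364}{45045} \approx -1.5399$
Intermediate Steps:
$J = -382920$
$N{\left(j \right)} = 69$
$\frac{J + \left(-190\right)^{2}}{225156 + N{\left(l \right)}} = \frac{-382920 + \left(-190\right)^{2}}{225156 + 69} = \frac{-382920 + 36100}{225225} = \left(-346820\right) \frac{1}{225225} = - \frac{69364}{45045}$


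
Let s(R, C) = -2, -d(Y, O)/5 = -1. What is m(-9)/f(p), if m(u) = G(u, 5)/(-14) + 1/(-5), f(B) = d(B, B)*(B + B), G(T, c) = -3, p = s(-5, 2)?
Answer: -1/1400 ≈ -0.00071429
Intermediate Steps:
d(Y, O) = 5 (d(Y, O) = -5*(-1) = 5)
p = -2
f(B) = 10*B (f(B) = 5*(B + B) = 5*(2*B) = 10*B)
m(u) = 1/70 (m(u) = -3/(-14) + 1/(-5) = -3*(-1/14) + 1*(-1/5) = 3/14 - 1/5 = 1/70)
m(-9)/f(p) = 1/(70*((10*(-2)))) = (1/70)/(-20) = (1/70)*(-1/20) = -1/1400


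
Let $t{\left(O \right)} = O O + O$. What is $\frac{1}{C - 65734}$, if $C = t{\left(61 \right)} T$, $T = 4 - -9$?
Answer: $- \frac{1}{16568} \approx -6.0357 \cdot 10^{-5}$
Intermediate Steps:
$t{\left(O \right)} = O + O^{2}$ ($t{\left(O \right)} = O^{2} + O = O + O^{2}$)
$T = 13$ ($T = 4 + 9 = 13$)
$C = 49166$ ($C = 61 \left(1 + 61\right) 13 = 61 \cdot 62 \cdot 13 = 3782 \cdot 13 = 49166$)
$\frac{1}{C - 65734} = \frac{1}{49166 - 65734} = \frac{1}{-16568} = - \frac{1}{16568}$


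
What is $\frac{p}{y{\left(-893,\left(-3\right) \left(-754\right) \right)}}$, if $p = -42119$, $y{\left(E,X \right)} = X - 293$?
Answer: $- \frac{3829}{179} \approx -21.391$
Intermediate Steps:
$y{\left(E,X \right)} = -293 + X$
$\frac{p}{y{\left(-893,\left(-3\right) \left(-754\right) \right)}} = - \frac{42119}{-293 - -2262} = - \frac{42119}{-293 + 2262} = - \frac{42119}{1969} = \left(-42119\right) \frac{1}{1969} = - \frac{3829}{179}$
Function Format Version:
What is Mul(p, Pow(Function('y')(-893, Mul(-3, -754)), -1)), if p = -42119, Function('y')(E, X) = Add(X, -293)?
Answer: Rational(-3829, 179) ≈ -21.391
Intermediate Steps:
Function('y')(E, X) = Add(-293, X)
Mul(p, Pow(Function('y')(-893, Mul(-3, -754)), -1)) = Mul(-42119, Pow(Add(-293, Mul(-3, -754)), -1)) = Mul(-42119, Pow(Add(-293, 2262), -1)) = Mul(-42119, Pow(1969, -1)) = Mul(-42119, Rational(1, 1969)) = Rational(-3829, 179)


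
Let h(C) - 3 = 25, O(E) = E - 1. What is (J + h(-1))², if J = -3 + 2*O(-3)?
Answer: 289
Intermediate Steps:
O(E) = -1 + E
h(C) = 28 (h(C) = 3 + 25 = 28)
J = -11 (J = -3 + 2*(-1 - 3) = -3 + 2*(-4) = -3 - 8 = -11)
(J + h(-1))² = (-11 + 28)² = 17² = 289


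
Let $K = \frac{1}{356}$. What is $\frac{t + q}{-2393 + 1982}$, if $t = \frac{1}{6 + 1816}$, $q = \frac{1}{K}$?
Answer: $- \frac{216211}{249614} \approx -0.86618$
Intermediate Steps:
$K = \frac{1}{356} \approx 0.002809$
$q = 356$ ($q = \frac{1}{\frac{1}{356}} = 356$)
$t = \frac{1}{1822} \approx 0.00054885$
$\frac{t + q}{-2393 + 1982} = \frac{\frac{1}{1822} + 356}{-2393 + 1982} = \frac{648633}{1822 \left(-411\right)} = \frac{648633}{1822} \left(- \frac{1}{411}\right) = - \frac{216211}{249614}$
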